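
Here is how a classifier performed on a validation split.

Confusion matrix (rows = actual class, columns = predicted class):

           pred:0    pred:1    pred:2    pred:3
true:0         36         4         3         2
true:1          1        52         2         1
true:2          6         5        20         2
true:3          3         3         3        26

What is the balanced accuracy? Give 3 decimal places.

Balanced accuracy = mean of per-class recall.
  0: recall = 36/45 = 0.8000
  1: recall = 52/56 = 0.9286
  2: recall = 20/33 = 0.6061
  3: recall = 26/35 = 0.7429
Mean = (0.8000 + 0.9286 + 0.6061 + 0.7429) / 4 = 0.769

0.769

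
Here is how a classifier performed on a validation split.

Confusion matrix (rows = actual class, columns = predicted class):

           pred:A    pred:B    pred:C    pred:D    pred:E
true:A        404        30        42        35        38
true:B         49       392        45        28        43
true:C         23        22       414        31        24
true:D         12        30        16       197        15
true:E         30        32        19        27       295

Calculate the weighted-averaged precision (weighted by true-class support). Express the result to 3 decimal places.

0.746

Per-class precision (TP/(TP+FP)):
  A: TP=404, FP=49+23+12+30=114 → 404/518 = 0.7799
  B: TP=392, FP=30+22+30+32=114 → 392/506 = 0.7747
  C: TP=414, FP=42+45+16+19=122 → 414/536 = 0.7724
  D: TP=197, FP=35+28+31+27=121 → 197/318 = 0.6195
  E: TP=295, FP=38+43+24+15=120 → 295/415 = 0.7108
Weighted-precision = Σ (supportᵢ/N)·precisionᵢ with N=2293: (549/2293)·0.7799 + (557/2293)·0.7747 + (514/2293)·0.7724 + (270/2293)·0.6195 + (403/2293)·0.7108 = 0.746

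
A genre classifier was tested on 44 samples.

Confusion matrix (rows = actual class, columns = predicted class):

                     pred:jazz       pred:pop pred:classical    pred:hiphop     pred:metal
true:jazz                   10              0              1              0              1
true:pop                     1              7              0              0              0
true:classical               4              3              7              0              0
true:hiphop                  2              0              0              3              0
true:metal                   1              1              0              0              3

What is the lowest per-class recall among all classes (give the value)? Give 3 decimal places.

0.500

Per-class recall (TP/(TP+FN)):
  jazz: TP=10, FN=0+1+0+1=2 → 10/12 = 0.8333
  pop: TP=7, FN=1+0+0+0=1 → 7/8 = 0.8750
  classical: TP=7, FN=4+3+0+0=7 → 7/14 = 0.5000
  hiphop: TP=3, FN=2+0+0+0=2 → 3/5 = 0.6000
  metal: TP=3, FN=1+1+0+0=2 → 3/5 = 0.6000
Lowest is class 'classical' with recall = 0.500.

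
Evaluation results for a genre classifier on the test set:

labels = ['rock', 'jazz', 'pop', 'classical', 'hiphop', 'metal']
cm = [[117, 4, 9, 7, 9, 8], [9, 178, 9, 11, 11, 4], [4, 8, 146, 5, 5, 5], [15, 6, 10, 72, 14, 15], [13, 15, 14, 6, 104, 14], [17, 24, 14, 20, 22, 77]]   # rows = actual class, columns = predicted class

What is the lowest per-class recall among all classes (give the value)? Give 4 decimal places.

Per-class recall (TP/(TP+FN)):
  rock: TP=117, FN=4+9+7+9+8=37 → 117/154 = 0.75974
  jazz: TP=178, FN=9+9+11+11+4=44 → 178/222 = 0.80180
  pop: TP=146, FN=4+8+5+5+5=27 → 146/173 = 0.84393
  classical: TP=72, FN=15+6+10+14+15=60 → 72/132 = 0.54545
  hiphop: TP=104, FN=13+15+14+6+14=62 → 104/166 = 0.62651
  metal: TP=77, FN=17+24+14+20+22=97 → 77/174 = 0.44253
Lowest is class 'metal' with recall = 0.4425.

0.4425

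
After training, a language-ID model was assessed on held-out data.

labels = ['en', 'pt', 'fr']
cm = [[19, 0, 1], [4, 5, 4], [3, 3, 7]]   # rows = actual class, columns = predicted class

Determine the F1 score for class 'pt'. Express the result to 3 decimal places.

0.476

Treat 'pt' as positive and all other classes as negative.
F1 score = 2·TP/(2·TP+FP+FN).
pt: TP=5, FP=0+3=3, FN=4+4=8 → 10/21 = 0.4762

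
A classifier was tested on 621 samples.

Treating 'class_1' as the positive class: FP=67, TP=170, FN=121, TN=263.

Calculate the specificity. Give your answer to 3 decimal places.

0.797

Specificity = TN/(TN+FP) = 263/(263+67) = 0.797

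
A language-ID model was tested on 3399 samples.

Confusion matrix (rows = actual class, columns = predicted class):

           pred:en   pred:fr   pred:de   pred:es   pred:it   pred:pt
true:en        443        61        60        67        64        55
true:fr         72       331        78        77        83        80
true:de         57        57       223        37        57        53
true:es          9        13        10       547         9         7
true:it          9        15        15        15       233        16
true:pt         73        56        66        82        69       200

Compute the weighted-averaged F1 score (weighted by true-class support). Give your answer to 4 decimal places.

Per-class F1 score (2·TP/(2·TP+FP+FN)):
  en: TP=443, FP=72+57+9+9+73=220, FN=61+60+67+64+55=307 → 886/1413 = 0.62703
  fr: TP=331, FP=61+57+13+15+56=202, FN=72+78+77+83+80=390 → 662/1254 = 0.52791
  de: TP=223, FP=60+78+10+15+66=229, FN=57+57+37+57+53=261 → 446/936 = 0.47650
  es: TP=547, FP=67+77+37+15+82=278, FN=9+13+10+9+7=48 → 1094/1420 = 0.77042
  it: TP=233, FP=64+83+57+9+69=282, FN=9+15+15+15+16=70 → 466/818 = 0.56968
  pt: TP=200, FP=55+80+53+7+16=211, FN=73+56+66+82+69=346 → 400/957 = 0.41797
Weighted-F1 score = Σ (supportᵢ/N)·F1 scoreᵢ with N=3399: (750/3399)·0.62703 + (721/3399)·0.52791 + (484/3399)·0.47650 + (595/3399)·0.77042 + (303/3399)·0.56968 + (546/3399)·0.41797 = 0.5710

0.5710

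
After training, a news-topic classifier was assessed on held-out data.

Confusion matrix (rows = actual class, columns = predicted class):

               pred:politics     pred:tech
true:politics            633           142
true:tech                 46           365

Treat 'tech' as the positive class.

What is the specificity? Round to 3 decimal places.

Specificity = TN/(TN+FP) = 633/(633+142) = 0.817

0.817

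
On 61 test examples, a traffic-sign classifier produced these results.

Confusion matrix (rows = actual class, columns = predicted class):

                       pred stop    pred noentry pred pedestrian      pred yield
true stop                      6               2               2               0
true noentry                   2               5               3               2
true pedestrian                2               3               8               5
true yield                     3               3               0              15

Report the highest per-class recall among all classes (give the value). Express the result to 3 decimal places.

0.714

Per-class recall (TP/(TP+FN)):
  stop: TP=6, FN=2+2+0=4 → 6/10 = 0.6000
  noentry: TP=5, FN=2+3+2=7 → 5/12 = 0.4167
  pedestrian: TP=8, FN=2+3+5=10 → 8/18 = 0.4444
  yield: TP=15, FN=3+3+0=6 → 15/21 = 0.7143
Highest is class 'yield' with recall = 0.714.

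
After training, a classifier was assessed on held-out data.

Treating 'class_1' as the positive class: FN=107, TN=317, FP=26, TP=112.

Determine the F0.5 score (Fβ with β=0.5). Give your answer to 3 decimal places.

Fβ = (1+β²)·TP / ((1+β²)·TP + β²·FN + FP), with β²=1/4
= 1.25·112 / (1.25·112 + 0.25·107 + 26) = 0.726

0.726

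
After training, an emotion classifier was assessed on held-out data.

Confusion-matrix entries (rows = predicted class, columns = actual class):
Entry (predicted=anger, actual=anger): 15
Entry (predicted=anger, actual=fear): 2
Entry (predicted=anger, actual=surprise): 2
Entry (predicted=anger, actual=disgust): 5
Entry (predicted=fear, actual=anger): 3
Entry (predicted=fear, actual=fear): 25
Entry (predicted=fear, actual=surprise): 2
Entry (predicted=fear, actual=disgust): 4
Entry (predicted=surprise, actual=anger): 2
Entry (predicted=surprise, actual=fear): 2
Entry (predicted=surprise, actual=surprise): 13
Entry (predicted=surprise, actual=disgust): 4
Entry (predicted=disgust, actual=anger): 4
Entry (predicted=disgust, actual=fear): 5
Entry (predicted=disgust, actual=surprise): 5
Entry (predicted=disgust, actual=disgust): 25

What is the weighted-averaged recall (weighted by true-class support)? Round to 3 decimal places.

Per-class recall (TP/(TP+FN)):
  anger: TP=15, FN=3+2+4=9 → 15/24 = 0.6250
  fear: TP=25, FN=2+2+5=9 → 25/34 = 0.7353
  surprise: TP=13, FN=2+2+5=9 → 13/22 = 0.5909
  disgust: TP=25, FN=5+4+4=13 → 25/38 = 0.6579
Weighted-recall = Σ (supportᵢ/N)·recallᵢ with N=118: (24/118)·0.6250 + (34/118)·0.7353 + (22/118)·0.5909 + (38/118)·0.6579 = 0.661

0.661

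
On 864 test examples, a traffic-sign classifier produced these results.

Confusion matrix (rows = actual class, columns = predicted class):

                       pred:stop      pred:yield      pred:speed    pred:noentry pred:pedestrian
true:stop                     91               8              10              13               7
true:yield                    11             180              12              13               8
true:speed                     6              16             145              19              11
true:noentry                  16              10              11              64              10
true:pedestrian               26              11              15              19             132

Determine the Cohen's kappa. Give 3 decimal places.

Observed agreement pₒ = trace/N = 612/864 = 0.7083
Expected agreement pₑ = Σ (rowᵢ·colᵢ)/N² = (129·150 + 224·225 + 197·193 + 111·128 + 203·168)/864² = 0.2091
κ = (pₒ − pₑ)/(1 − pₑ) = (0.7083 − 0.2091)/(1 − 0.2091) = 0.631

0.631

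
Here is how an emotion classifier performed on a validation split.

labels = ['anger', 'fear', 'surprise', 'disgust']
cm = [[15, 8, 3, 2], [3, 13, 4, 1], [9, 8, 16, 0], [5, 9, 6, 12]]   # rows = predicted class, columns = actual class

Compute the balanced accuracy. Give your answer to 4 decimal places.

Balanced accuracy = mean of per-class recall.
  anger: recall = 15/32 = 0.46875
  fear: recall = 13/38 = 0.34211
  surprise: recall = 16/29 = 0.55172
  disgust: recall = 12/15 = 0.80000
Mean = (0.46875 + 0.34211 + 0.55172 + 0.80000) / 4 = 0.5406

0.5406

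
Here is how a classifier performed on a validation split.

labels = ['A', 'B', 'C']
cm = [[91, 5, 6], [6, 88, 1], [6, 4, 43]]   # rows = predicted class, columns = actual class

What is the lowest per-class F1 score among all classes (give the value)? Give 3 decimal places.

0.835

Per-class F1 score (2·TP/(2·TP+FP+FN)):
  A: TP=91, FP=5+6=11, FN=6+6=12 → 182/205 = 0.8878
  B: TP=88, FP=6+1=7, FN=5+4=9 → 176/192 = 0.9167
  C: TP=43, FP=6+4=10, FN=6+1=7 → 86/103 = 0.8350
Lowest is class 'C' with F1 score = 0.835.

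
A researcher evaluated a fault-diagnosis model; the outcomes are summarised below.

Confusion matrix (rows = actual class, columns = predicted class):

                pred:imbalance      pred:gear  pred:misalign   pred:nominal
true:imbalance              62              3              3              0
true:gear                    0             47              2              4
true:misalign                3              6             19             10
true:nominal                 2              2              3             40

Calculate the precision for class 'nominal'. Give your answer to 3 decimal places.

precision = TP/(TP+FP).
nominal: TP=40, FP=0+4+10=14 → 40/54 = 0.7407

0.741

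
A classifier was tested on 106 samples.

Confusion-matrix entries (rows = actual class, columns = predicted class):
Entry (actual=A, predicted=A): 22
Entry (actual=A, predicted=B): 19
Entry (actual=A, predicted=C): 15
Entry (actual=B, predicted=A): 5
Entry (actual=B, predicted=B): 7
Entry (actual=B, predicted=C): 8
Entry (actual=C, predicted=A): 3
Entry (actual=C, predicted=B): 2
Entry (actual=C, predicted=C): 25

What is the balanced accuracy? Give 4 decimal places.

Balanced accuracy = mean of per-class recall.
  A: recall = 22/56 = 0.39286
  B: recall = 7/20 = 0.35000
  C: recall = 25/30 = 0.83333
Mean = (0.39286 + 0.35000 + 0.83333) / 3 = 0.5254

0.5254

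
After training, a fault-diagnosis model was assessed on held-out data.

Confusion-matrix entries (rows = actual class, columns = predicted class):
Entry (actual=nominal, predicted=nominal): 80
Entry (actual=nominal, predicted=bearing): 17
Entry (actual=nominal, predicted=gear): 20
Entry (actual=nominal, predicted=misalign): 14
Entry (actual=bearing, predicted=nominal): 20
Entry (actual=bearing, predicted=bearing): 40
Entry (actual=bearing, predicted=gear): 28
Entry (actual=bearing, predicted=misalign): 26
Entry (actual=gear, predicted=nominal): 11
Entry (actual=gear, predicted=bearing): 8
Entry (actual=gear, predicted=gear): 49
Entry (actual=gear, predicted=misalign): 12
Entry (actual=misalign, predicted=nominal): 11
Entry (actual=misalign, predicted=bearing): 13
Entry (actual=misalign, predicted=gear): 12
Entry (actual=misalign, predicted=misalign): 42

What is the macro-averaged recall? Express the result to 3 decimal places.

Per-class recall (TP/(TP+FN)):
  nominal: TP=80, FN=17+20+14=51 → 80/131 = 0.6107
  bearing: TP=40, FN=20+28+26=74 → 40/114 = 0.3509
  gear: TP=49, FN=11+8+12=31 → 49/80 = 0.6125
  misalign: TP=42, FN=11+13+12=36 → 42/78 = 0.5385
Macro-recall = mean = (0.6107 + 0.3509 + 0.6125 + 0.5385) / 4 = 0.528

0.528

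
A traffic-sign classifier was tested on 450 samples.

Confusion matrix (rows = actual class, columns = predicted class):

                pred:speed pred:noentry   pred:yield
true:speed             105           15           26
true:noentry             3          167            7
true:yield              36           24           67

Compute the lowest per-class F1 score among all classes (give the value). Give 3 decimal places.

0.590

Per-class F1 score (2·TP/(2·TP+FP+FN)):
  speed: TP=105, FP=3+36=39, FN=15+26=41 → 210/290 = 0.7241
  noentry: TP=167, FP=15+24=39, FN=3+7=10 → 334/383 = 0.8721
  yield: TP=67, FP=26+7=33, FN=36+24=60 → 134/227 = 0.5903
Lowest is class 'yield' with F1 score = 0.590.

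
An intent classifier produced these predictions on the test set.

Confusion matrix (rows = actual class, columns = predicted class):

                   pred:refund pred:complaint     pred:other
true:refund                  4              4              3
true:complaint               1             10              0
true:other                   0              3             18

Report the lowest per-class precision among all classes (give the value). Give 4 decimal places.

0.5882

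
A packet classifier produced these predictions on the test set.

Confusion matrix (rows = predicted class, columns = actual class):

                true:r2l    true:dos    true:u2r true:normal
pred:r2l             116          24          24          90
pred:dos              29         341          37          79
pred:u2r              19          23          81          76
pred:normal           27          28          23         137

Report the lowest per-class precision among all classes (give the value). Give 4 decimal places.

0.4070

Per-class precision (TP/(TP+FP)):
  r2l: TP=116, FP=24+24+90=138 → 116/254 = 0.45669
  dos: TP=341, FP=29+37+79=145 → 341/486 = 0.70165
  u2r: TP=81, FP=19+23+76=118 → 81/199 = 0.40704
  normal: TP=137, FP=27+28+23=78 → 137/215 = 0.63721
Lowest is class 'u2r' with precision = 0.4070.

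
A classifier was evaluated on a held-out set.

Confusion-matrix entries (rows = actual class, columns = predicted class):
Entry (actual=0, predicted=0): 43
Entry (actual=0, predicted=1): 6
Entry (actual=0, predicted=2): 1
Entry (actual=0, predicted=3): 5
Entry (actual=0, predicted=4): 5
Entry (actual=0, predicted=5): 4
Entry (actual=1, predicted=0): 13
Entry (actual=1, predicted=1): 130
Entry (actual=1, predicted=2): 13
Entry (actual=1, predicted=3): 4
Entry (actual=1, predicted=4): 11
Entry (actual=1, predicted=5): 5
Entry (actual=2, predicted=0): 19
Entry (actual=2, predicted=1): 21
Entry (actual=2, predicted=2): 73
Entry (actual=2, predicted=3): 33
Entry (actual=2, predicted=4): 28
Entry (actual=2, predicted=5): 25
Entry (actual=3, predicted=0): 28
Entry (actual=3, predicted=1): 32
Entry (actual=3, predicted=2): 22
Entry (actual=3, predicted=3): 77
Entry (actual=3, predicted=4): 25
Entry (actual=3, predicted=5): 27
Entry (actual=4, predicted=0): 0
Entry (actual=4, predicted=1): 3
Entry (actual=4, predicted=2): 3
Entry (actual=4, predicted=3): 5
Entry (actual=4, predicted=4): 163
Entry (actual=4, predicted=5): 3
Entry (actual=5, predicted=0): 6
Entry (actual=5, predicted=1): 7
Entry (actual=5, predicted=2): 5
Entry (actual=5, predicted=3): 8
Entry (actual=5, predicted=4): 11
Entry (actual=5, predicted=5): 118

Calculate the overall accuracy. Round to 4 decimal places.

0.6151

Accuracy = trace / total = (43+130+73+77+163+118=604) / 982 = 604/982 = 0.6151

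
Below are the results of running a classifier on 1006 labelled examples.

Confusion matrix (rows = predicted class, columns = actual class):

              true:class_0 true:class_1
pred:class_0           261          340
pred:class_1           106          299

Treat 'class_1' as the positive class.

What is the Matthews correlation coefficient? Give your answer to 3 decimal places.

0.176

MCC = (TP·TN − FP·FN) / √((TP+FP)(TP+FN)(TN+FP)(TN+FN))
Numerator = 299·261 − 106·340 = 41999
Denominator = √(405·639·367·601) = √57081636765 = 238917.6359
MCC = 41999 / 238917.6359 = 0.176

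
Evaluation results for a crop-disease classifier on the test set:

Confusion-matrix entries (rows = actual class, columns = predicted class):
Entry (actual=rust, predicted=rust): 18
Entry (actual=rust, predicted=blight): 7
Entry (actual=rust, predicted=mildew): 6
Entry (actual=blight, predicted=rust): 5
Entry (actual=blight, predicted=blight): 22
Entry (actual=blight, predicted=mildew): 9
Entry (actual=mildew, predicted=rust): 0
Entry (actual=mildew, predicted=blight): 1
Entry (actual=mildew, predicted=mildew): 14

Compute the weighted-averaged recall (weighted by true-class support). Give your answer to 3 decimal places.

0.659

Per-class recall (TP/(TP+FN)):
  rust: TP=18, FN=7+6=13 → 18/31 = 0.5806
  blight: TP=22, FN=5+9=14 → 22/36 = 0.6111
  mildew: TP=14, FN=0+1=1 → 14/15 = 0.9333
Weighted-recall = Σ (supportᵢ/N)·recallᵢ with N=82: (31/82)·0.5806 + (36/82)·0.6111 + (15/82)·0.9333 = 0.659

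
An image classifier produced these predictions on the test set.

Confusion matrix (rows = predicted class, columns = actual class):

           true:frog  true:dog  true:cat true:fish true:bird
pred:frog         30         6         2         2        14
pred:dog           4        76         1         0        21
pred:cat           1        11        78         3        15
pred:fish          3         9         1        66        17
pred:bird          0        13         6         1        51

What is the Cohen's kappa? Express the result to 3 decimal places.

0.619

Observed agreement pₒ = trace/N = 301/431 = 0.6984
Expected agreement pₑ = Σ (rowᵢ·colᵢ)/N² = (38·54 + 115·102 + 88·108 + 72·96 + 118·71)/431² = 0.2077
κ = (pₒ − pₑ)/(1 − pₑ) = (0.6984 − 0.2077)/(1 − 0.2077) = 0.619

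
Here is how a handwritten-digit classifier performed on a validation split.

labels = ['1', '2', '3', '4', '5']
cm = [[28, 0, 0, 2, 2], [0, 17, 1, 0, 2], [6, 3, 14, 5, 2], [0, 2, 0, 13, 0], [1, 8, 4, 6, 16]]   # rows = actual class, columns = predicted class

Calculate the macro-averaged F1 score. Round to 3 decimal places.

Per-class F1 score (2·TP/(2·TP+FP+FN)):
  1: TP=28, FP=0+6+0+1=7, FN=0+0+2+2=4 → 56/67 = 0.8358
  2: TP=17, FP=0+3+2+8=13, FN=0+1+0+2=3 → 34/50 = 0.6800
  3: TP=14, FP=0+1+0+4=5, FN=6+3+5+2=16 → 28/49 = 0.5714
  4: TP=13, FP=2+0+5+6=13, FN=0+2+0+0=2 → 26/41 = 0.6341
  5: TP=16, FP=2+2+2+0=6, FN=1+8+4+6=19 → 32/57 = 0.5614
Macro-F1 score = mean = (0.8358 + 0.6800 + 0.5714 + 0.6341 + 0.5614) / 5 = 0.657

0.657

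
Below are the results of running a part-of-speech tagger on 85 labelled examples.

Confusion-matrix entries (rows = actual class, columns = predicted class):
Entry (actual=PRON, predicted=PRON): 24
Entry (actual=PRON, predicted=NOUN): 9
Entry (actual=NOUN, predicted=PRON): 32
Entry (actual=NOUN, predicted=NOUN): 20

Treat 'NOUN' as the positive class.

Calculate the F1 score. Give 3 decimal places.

0.494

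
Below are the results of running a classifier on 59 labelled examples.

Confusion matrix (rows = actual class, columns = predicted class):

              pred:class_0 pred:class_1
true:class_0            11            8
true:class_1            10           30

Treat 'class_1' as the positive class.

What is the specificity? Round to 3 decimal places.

0.579

Specificity = TN/(TN+FP) = 11/(11+8) = 0.579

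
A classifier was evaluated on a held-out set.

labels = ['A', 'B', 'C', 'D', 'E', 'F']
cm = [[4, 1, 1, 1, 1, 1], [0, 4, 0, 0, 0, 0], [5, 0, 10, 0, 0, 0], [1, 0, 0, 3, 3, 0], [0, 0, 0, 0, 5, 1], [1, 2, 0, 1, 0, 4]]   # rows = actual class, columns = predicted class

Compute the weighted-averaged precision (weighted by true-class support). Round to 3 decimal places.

0.654

Per-class precision (TP/(TP+FP)):
  A: TP=4, FP=0+5+1+0+1=7 → 4/11 = 0.3636
  B: TP=4, FP=1+0+0+0+2=3 → 4/7 = 0.5714
  C: TP=10, FP=1+0+0+0+0=1 → 10/11 = 0.9091
  D: TP=3, FP=1+0+0+0+1=2 → 3/5 = 0.6000
  E: TP=5, FP=1+0+0+3+0=4 → 5/9 = 0.5556
  F: TP=4, FP=1+0+0+0+1=2 → 4/6 = 0.6667
Weighted-precision = Σ (supportᵢ/N)·precisionᵢ with N=49: (9/49)·0.3636 + (4/49)·0.5714 + (15/49)·0.9091 + (7/49)·0.6000 + (6/49)·0.5556 + (8/49)·0.6667 = 0.654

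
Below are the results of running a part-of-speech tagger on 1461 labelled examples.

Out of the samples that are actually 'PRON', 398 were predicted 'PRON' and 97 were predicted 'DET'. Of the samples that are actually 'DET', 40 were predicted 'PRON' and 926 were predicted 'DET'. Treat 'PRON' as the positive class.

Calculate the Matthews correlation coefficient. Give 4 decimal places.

MCC = (TP·TN − FP·FN) / √((TP+FP)(TP+FN)(TN+FP)(TN+FN))
Numerator = 398·926 − 40·97 = 364668
Denominator = √(438·495·966·1023) = √214255544580 = 462877.4617
MCC = 364668 / 462877.4617 = 0.7878

0.7878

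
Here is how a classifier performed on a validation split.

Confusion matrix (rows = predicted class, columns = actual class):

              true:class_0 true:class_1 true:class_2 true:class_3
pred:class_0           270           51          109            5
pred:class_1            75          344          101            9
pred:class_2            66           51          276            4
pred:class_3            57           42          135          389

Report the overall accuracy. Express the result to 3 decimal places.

Accuracy = trace / total = (270+344+276+389=1279) / 1984 = 1279/1984 = 0.645

0.645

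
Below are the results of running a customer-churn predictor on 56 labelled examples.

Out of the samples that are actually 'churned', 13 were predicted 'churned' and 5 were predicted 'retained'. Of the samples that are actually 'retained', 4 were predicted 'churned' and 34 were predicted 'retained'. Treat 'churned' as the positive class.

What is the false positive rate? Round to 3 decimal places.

FPR = FP/(FP+TN) = 4/(4+34) = 0.105

0.105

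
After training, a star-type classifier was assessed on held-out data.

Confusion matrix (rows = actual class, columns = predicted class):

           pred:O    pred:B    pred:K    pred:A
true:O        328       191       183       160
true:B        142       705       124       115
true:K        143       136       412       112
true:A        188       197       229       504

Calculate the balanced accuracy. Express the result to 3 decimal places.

Balanced accuracy = mean of per-class recall.
  O: recall = 328/862 = 0.3805
  B: recall = 705/1086 = 0.6492
  K: recall = 412/803 = 0.5131
  A: recall = 504/1118 = 0.4508
Mean = (0.3805 + 0.6492 + 0.5131 + 0.4508) / 4 = 0.498

0.498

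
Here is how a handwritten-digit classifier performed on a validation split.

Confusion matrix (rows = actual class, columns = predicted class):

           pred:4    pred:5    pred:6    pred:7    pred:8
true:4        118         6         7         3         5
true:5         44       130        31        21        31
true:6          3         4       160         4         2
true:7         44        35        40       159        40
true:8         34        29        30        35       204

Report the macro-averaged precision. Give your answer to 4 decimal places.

Per-class precision (TP/(TP+FP)):
  4: TP=118, FP=44+3+44+34=125 → 118/243 = 0.48560
  5: TP=130, FP=6+4+35+29=74 → 130/204 = 0.63725
  6: TP=160, FP=7+31+40+30=108 → 160/268 = 0.59701
  7: TP=159, FP=3+21+4+35=63 → 159/222 = 0.71622
  8: TP=204, FP=5+31+2+40=78 → 204/282 = 0.72340
Macro-precision = mean = (0.48560 + 0.63725 + 0.59701 + 0.71622 + 0.72340) / 5 = 0.6319

0.6319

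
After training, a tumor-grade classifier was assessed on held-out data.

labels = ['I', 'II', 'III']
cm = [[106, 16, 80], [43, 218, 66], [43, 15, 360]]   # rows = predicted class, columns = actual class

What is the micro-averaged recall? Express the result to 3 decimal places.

0.722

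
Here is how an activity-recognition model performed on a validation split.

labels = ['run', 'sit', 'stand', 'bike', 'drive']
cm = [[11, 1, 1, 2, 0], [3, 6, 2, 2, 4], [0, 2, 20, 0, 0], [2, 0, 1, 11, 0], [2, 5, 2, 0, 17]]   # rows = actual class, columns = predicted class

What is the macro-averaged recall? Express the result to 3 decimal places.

0.687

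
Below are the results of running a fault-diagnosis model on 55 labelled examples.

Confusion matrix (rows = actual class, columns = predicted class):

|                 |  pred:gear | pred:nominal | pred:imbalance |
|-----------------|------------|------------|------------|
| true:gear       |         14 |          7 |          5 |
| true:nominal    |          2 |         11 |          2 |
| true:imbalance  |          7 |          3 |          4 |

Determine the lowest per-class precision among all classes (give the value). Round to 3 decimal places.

Per-class precision (TP/(TP+FP)):
  gear: TP=14, FP=2+7=9 → 14/23 = 0.6087
  nominal: TP=11, FP=7+3=10 → 11/21 = 0.5238
  imbalance: TP=4, FP=5+2=7 → 4/11 = 0.3636
Lowest is class 'imbalance' with precision = 0.364.

0.364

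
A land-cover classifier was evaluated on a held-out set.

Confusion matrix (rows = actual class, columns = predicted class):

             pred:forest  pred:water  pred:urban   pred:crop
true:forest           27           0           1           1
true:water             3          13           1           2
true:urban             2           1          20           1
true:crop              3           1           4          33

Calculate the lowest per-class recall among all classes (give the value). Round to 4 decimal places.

0.6842

Per-class recall (TP/(TP+FN)):
  forest: TP=27, FN=0+1+1=2 → 27/29 = 0.93103
  water: TP=13, FN=3+1+2=6 → 13/19 = 0.68421
  urban: TP=20, FN=2+1+1=4 → 20/24 = 0.83333
  crop: TP=33, FN=3+1+4=8 → 33/41 = 0.80488
Lowest is class 'water' with recall = 0.6842.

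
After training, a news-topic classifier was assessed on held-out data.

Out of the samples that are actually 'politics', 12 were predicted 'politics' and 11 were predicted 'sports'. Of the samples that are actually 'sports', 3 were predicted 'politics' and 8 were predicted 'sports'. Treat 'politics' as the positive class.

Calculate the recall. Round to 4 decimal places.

0.5217

Recall = TP/(TP+FN) = 12/(12+11) = 12/23 = 0.5217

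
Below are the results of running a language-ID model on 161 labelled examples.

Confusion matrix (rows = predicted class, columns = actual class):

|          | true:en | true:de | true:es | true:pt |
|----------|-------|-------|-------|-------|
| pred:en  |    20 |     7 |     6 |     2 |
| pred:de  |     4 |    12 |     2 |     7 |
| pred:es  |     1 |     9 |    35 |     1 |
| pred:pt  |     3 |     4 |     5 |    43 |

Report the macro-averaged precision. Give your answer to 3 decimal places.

Per-class precision (TP/(TP+FP)):
  en: TP=20, FP=7+6+2=15 → 20/35 = 0.5714
  de: TP=12, FP=4+2+7=13 → 12/25 = 0.4800
  es: TP=35, FP=1+9+1=11 → 35/46 = 0.7609
  pt: TP=43, FP=3+4+5=12 → 43/55 = 0.7818
Macro-precision = mean = (0.5714 + 0.4800 + 0.7609 + 0.7818) / 4 = 0.649

0.649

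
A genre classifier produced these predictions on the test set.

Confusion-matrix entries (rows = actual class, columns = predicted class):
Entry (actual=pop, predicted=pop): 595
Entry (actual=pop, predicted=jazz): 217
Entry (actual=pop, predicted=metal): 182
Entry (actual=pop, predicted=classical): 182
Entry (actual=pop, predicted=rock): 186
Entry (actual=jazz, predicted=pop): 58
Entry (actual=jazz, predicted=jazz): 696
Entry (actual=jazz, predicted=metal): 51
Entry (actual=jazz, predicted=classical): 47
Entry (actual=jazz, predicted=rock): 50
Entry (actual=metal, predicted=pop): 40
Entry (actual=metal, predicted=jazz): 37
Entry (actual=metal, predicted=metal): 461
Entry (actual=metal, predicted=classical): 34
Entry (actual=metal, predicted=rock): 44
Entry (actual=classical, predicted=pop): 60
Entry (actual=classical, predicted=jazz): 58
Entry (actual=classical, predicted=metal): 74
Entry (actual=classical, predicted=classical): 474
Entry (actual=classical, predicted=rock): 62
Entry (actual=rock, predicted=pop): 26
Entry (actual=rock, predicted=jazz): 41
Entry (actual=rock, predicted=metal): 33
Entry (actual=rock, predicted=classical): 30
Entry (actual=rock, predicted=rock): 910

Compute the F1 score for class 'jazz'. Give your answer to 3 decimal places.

Treat 'jazz' as positive and all other classes as negative.
F1 score = 2·TP/(2·TP+FP+FN).
jazz: TP=696, FP=217+37+58+41=353, FN=58+51+47+50=206 → 1392/1951 = 0.7135

0.713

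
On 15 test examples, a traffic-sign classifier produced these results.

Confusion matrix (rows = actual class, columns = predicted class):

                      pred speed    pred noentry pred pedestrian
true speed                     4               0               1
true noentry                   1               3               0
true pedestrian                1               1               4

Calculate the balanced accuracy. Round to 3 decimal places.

Balanced accuracy = mean of per-class recall.
  speed: recall = 4/5 = 0.8000
  noentry: recall = 3/4 = 0.7500
  pedestrian: recall = 4/6 = 0.6667
Mean = (0.8000 + 0.7500 + 0.6667) / 3 = 0.739

0.739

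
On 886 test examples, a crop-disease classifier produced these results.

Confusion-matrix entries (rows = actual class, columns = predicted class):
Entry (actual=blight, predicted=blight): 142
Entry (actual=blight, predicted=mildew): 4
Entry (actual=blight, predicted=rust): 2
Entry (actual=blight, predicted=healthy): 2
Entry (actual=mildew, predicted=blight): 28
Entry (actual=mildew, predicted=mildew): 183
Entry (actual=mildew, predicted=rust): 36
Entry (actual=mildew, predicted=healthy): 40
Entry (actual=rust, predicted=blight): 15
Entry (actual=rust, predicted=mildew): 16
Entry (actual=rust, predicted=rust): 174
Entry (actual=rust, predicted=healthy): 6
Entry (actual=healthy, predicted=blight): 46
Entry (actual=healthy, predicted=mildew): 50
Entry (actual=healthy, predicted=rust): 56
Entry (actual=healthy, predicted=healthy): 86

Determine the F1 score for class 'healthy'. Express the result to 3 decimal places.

0.462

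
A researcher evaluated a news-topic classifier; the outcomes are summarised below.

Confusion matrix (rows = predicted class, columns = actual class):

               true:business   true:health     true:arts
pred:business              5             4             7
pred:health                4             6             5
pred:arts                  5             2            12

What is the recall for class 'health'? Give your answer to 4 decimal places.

Take TP from the diagonal, FP from the rest of the 'health' prediction marginal, FN from the rest of the 'health' actual marginal.
recall = TP/(TP+FN).
health: TP=6, FN=4+2=6 → 6/12 = 0.50000

0.5000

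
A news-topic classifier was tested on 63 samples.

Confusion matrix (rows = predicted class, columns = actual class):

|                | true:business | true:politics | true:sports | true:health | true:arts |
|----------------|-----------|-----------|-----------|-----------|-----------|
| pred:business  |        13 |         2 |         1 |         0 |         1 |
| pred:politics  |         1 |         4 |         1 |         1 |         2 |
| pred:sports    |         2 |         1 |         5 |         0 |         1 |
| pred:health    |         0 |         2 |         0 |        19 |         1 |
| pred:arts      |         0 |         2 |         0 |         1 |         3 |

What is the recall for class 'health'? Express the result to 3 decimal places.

0.905

recall = TP/(TP+FN).
health: TP=19, FN=0+1+0+1=2 → 19/21 = 0.9048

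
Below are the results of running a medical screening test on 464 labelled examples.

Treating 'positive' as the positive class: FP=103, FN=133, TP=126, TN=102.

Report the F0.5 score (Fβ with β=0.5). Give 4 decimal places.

Fβ = (1+β²)·TP / ((1+β²)·TP + β²·FN + FP), with β²=1/4
= 1.25·126 / (1.25·126 + 0.25·133 + 103) = 0.5362

0.5362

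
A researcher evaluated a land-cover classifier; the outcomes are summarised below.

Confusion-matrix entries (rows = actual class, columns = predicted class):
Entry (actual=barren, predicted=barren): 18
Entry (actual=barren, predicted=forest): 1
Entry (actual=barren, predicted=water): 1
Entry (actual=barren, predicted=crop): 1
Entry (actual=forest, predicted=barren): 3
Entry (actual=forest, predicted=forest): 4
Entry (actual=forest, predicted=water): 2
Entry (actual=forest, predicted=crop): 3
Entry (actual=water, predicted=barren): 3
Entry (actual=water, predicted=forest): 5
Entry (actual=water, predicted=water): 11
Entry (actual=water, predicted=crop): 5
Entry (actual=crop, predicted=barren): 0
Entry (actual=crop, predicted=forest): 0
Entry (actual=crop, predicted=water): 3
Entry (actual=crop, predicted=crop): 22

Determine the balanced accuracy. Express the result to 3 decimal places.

0.632

Balanced accuracy = mean of per-class recall.
  barren: recall = 18/21 = 0.8571
  forest: recall = 4/12 = 0.3333
  water: recall = 11/24 = 0.4583
  crop: recall = 22/25 = 0.8800
Mean = (0.8571 + 0.3333 + 0.4583 + 0.8800) / 4 = 0.632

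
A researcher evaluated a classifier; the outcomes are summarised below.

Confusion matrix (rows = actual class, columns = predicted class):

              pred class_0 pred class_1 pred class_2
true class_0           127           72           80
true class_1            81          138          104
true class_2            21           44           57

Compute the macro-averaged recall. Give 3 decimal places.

0.450

Per-class recall (TP/(TP+FN)):
  class_0: TP=127, FN=72+80=152 → 127/279 = 0.4552
  class_1: TP=138, FN=81+104=185 → 138/323 = 0.4272
  class_2: TP=57, FN=21+44=65 → 57/122 = 0.4672
Macro-recall = mean = (0.4552 + 0.4272 + 0.4672) / 3 = 0.450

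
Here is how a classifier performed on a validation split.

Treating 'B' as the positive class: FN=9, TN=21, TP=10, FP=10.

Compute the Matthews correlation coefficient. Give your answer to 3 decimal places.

MCC = (TP·TN − FP·FN) / √((TP+FP)(TP+FN)(TN+FP)(TN+FN))
Numerator = 10·21 − 10·9 = 120
Denominator = √(20·19·31·30) = √353400 = 594.4746
MCC = 120 / 594.4746 = 0.202

0.202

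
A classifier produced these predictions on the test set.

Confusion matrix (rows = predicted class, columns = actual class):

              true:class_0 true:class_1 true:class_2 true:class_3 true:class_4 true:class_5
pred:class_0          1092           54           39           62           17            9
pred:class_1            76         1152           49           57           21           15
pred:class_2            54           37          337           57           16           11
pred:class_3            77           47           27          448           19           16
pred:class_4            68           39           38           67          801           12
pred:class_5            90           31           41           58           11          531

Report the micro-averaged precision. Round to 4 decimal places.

0.7821

Micro-averaging pools counts across classes: ΣTP=4361, ΣFP=1215, ΣFN=1215.
Micro-precision = TP/(TP+FP) on pooled counts = 0.7821 (equals overall accuracy in single-label multiclass).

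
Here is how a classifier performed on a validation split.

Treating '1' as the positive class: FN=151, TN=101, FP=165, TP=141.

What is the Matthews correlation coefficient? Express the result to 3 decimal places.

-0.138

MCC = (TP·TN − FP·FN) / √((TP+FP)(TP+FN)(TN+FP)(TN+FN))
Numerator = 141·101 − 165·151 = -10674
Denominator = √(306·292·266·252) = √5989443264 = 77391.4935
MCC = -10674 / 77391.4935 = -0.138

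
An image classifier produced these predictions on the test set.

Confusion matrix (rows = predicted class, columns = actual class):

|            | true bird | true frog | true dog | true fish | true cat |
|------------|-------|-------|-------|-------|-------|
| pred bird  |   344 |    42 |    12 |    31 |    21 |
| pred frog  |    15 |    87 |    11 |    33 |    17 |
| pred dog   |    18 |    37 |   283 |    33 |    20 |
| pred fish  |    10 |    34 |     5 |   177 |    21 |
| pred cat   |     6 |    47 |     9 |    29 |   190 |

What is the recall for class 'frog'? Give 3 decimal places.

0.352

One-vs-rest for 'frog': TP = diagonal; FP = other classes predicted 'frog'; FN = 'frog' predicted as other.
recall = TP/(TP+FN).
frog: TP=87, FN=42+37+34+47=160 → 87/247 = 0.3522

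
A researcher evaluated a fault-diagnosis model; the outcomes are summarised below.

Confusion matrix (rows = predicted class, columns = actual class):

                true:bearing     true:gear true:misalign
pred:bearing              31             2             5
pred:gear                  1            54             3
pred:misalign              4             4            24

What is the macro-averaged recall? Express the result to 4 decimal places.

0.8370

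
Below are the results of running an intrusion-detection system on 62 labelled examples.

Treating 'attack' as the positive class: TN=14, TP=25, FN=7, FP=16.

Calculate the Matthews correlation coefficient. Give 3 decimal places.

0.262

MCC = (TP·TN − FP·FN) / √((TP+FP)(TP+FN)(TN+FP)(TN+FN))
Numerator = 25·14 − 16·7 = 238
Denominator = √(41·32·30·21) = √826560 = 909.1535
MCC = 238 / 909.1535 = 0.262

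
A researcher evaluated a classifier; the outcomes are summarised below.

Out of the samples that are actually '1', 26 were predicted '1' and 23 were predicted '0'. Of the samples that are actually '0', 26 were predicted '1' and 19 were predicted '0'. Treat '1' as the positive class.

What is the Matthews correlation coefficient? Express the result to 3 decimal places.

-0.047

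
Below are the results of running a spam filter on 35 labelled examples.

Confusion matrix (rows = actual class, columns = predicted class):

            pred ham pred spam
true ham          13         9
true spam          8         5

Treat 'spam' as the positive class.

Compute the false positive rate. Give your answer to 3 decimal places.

FPR = FP/(FP+TN) = 9/(9+13) = 0.409

0.409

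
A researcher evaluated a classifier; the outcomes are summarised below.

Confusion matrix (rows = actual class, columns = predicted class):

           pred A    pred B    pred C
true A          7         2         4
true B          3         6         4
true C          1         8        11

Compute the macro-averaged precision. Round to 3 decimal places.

0.530

Per-class precision (TP/(TP+FP)):
  A: TP=7, FP=3+1=4 → 7/11 = 0.6364
  B: TP=6, FP=2+8=10 → 6/16 = 0.3750
  C: TP=11, FP=4+4=8 → 11/19 = 0.5789
Macro-precision = mean = (0.6364 + 0.3750 + 0.5789) / 3 = 0.530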